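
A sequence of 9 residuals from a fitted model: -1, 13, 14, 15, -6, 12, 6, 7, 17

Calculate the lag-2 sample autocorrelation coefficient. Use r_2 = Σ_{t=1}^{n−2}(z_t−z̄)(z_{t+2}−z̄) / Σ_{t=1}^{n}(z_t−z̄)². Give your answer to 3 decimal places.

-0.144

Mean z̄ = (-1 + 13 + 14 + 15 − 6 + 12 + 6 + 7 + 17)/9 = 8.5556
Numerator Σ_{t=1}^{7}(z_t−z̄)(z_{t+2}−z̄) = -70.1728
Denominator Σ(z_t−z̄)² = 486.2222
r_2 = -70.1728 / 486.2222 = -0.144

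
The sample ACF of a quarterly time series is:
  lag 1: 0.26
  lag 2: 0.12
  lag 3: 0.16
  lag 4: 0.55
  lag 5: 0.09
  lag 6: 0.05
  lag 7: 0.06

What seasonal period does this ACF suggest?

4

The largest autocorrelation is r_4 = 0.55; the remaining lags stay at or below 0.26. The elevated value at lag 1 (0.26), dropping to 0.12 at lag 2, reflects decaying short-term dependence rather than seasonality.
The dominant spike at lag 4 indicates a seasonal period of 4.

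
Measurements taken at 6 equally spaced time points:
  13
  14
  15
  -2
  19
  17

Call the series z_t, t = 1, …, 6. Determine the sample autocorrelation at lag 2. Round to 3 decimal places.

-0.240

Mean z̄ = (13 + 14 + 15 − 2 + 19 + 17)/6 = 12.6667
Deviations from mean: 0.3333, 1.3333, 2.3333, -14.6667, 6.3333, 4.3333
Σ(z_t−z̄)(z_{t+2}−z̄) = (0.7778) + (-19.5556) + (14.7778) + (-63.5556) = -67.5556
Denominator Σ(z_t−z̄)² = 281.3333
r_2 = -67.5556 / 281.3333 = -0.240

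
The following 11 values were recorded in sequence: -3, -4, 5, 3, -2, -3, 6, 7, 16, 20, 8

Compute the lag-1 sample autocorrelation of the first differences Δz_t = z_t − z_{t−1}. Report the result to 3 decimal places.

First differences Δz: -1, 9, -2, -5, -1, 9, 1, 9, 4, -12
Mean of differences = 1.1000
Numerator Σ(Δz_t−Δz̄)(Δz_{t+1}−Δz̄) = -42.6100
Denominator Σ(Δz_t−Δz̄)² = 422.9000
r_1(Δz) = -42.6100 / 422.9000 = -0.101

-0.101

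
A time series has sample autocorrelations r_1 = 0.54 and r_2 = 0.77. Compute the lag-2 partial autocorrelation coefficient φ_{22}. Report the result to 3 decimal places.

φ_{22} = (r_2 − r_1²) / (1 − r_1²)
r_1² = (0.54)² = 0.2916
Numerator = 0.77 − 0.2916 = 0.4784; denominator = 1 − 0.2916 = 0.7084
φ_{22} = 0.4784 / 0.7084 = 0.675

0.675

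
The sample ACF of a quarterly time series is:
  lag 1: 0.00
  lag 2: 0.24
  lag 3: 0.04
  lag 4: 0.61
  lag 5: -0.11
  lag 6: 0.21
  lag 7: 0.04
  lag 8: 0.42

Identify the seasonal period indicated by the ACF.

4

The largest autocorrelation is r_4 = 0.61, with a weaker echo at lag 8 (0.42); the remaining lags stay at or below 0.24.
The dominant spike at lag 4 indicates a seasonal period of 4.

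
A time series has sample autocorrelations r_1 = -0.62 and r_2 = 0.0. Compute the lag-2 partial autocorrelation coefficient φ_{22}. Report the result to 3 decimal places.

φ_{22} = (r_2 − r_1²) / (1 − r_1²)
r_1² = (-0.62)² = 0.3844
Numerator = 0.0 − 0.3844 = -0.3844; denominator = 1 − 0.3844 = 0.6156
φ_{22} = -0.3844 / 0.6156 = -0.624

-0.624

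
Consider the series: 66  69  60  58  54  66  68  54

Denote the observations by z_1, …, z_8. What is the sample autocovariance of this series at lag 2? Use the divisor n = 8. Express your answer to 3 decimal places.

-14.660

Mean z̄ = (66 + 69 + 60 + 58 + 54 + 66 + 68 + 54)/8 = 61.8750
Σ_{t=1}^{6}(z_t−z̄)(z_{t+2}−z̄) = -117.2813
γ_2 = -117.2813 / 8 = -14.660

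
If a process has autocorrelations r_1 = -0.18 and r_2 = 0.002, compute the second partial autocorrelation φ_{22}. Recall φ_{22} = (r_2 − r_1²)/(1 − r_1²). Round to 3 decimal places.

φ_{22} = (r_2 − r_1²) / (1 − r_1²)
r_1² = (-0.18)² = 0.0324
Numerator = 0.002 − 0.0324 = -0.0304; denominator = 1 − 0.0324 = 0.9676
φ_{22} = -0.0304 / 0.9676 = -0.031

-0.031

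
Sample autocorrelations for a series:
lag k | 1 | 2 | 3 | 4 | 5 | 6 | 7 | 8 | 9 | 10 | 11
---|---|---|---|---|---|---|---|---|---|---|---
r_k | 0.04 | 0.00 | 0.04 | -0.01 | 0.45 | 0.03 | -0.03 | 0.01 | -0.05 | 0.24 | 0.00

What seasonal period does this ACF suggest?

5

The largest autocorrelation is r_5 = 0.45, with a weaker echo at lag 10 (0.24); the remaining lags stay at or below 0.04.
The dominant spike at lag 5 indicates a seasonal period of 5.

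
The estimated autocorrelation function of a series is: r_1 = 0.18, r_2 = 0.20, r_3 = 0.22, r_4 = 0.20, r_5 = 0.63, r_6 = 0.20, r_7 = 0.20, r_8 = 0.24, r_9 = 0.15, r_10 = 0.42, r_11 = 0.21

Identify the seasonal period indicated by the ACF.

5

The largest autocorrelation is r_5 = 0.63, with a weaker echo at lag 10 (0.42); the remaining lags stay at or below 0.24.
The dominant spike at lag 5 indicates a seasonal period of 5.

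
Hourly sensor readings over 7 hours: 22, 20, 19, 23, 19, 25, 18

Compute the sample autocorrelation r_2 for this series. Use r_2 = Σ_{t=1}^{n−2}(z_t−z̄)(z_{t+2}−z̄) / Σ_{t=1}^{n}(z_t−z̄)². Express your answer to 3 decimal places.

0.352

Mean z̄ = (22 + 20 + 19 + 23 + 19 + 25 + 18)/7 = 20.8571
Σ(z_t−z̄)(z_{t+2}−z̄) = (-2.1224) + (-1.8367) + (3.4490) + (8.8776) + (5.3061) = 13.6735
Denominator Σ(z_t−z̄)² = 38.8571
r_2 = 13.6735 / 38.8571 = 0.352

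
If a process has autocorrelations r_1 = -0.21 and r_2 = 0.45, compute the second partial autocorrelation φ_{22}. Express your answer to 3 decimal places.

φ_{22} = (r_2 − r_1²) / (1 − r_1²)
r_1² = (-0.21)² = 0.0441
Numerator = 0.45 − 0.0441 = 0.4059; denominator = 1 − 0.0441 = 0.9559
φ_{22} = 0.4059 / 0.9559 = 0.425

0.425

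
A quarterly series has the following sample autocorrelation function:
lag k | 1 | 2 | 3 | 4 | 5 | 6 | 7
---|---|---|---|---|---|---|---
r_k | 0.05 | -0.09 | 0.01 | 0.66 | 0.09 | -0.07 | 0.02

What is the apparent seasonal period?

4

The largest autocorrelation is r_4 = 0.66; the remaining lags stay at or below 0.09.
The dominant spike at lag 4 indicates a seasonal period of 4.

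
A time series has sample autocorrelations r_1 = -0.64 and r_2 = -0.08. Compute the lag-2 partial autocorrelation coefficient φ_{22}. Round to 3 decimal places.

φ_{22} = (r_2 − r_1²) / (1 − r_1²)
r_1² = (-0.64)² = 0.4096
Numerator = -0.08 − 0.4096 = -0.4896; denominator = 1 − 0.4096 = 0.5904
φ_{22} = -0.4896 / 0.5904 = -0.829

-0.829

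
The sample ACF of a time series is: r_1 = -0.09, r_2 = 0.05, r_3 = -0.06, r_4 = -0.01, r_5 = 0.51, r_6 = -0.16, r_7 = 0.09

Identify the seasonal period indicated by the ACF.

5

The largest autocorrelation is r_5 = 0.51; the remaining lags stay at or below 0.09.
The dominant spike at lag 5 indicates a seasonal period of 5.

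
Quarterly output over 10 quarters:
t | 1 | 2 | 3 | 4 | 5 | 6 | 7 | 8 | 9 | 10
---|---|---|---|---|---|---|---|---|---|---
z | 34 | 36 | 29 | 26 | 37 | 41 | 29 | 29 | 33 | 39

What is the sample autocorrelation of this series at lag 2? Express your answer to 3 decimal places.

-0.752

Mean z̄ = (34 + 36 + 29 + 26 + 37 + 41 + 29 + 29 + 33 + 39)/10 = 33.3000
Numerator Σ_{t=1}^{8}(z_t−z̄)(z_{t+2}−z̄) = -167.0800
Denominator Σ(z_t−z̄)² = 222.1000
r_2 = -167.0800 / 222.1000 = -0.752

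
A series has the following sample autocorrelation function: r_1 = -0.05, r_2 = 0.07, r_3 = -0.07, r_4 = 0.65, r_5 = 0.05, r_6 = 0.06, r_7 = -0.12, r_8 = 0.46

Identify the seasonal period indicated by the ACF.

4

The largest autocorrelation is r_4 = 0.65, with a weaker echo at lag 8 (0.46); the remaining lags stay at or below 0.07.
The dominant spike at lag 4 indicates a seasonal period of 4.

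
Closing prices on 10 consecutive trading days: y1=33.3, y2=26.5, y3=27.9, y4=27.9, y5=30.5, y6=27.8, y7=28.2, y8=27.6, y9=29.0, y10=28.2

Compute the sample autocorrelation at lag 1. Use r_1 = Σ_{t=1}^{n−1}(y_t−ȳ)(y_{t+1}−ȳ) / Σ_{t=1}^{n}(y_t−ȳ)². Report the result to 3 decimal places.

Mean ȳ = (33.3 + 26.5 + 27.9 + 27.9 + 30.5 + 27.8 + 28.2 + 27.6 + 29.0 + 28.2)/10 = 28.6900
Numerator Σ_{t=1}^{9}(y_t−ȳ)(y_{t+1}−ȳ) = -10.3021
Denominator Σ(y_t−ȳ)² = 33.1290
r_1 = -10.3021 / 33.1290 = -0.311

-0.311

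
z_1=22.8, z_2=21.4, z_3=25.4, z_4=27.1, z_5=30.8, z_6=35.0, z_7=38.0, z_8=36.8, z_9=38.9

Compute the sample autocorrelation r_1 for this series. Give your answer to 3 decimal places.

0.731

Mean z̄ = (22.8 + 21.4 + 25.4 + 27.1 + 30.8 + 35.0 + 38.0 + 36.8 + 38.9)/9 = 30.6889
Numerator Σ_{t=1}^{8}(z_t−z̄)(z_{t+1}−z̄) = 267.8454
Denominator Σ(z_t−z̄)² = 366.1889
r_1 = 267.8454 / 366.1889 = 0.731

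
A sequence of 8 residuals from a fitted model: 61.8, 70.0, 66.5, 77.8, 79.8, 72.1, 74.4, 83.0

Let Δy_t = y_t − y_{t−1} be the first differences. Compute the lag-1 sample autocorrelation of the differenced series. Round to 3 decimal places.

First differences Δy: 8.2, -3.5, 11.3, 2.0, -7.7, 2.3, 8.6
Mean of differences = 3.0286
Numerator Σ(Δy_t−Δȳ)(Δy_{t+1}−Δȳ) = -81.4780
Denominator Σ(Δy_t−Δȳ)² = 285.5143
r_1(Δy) = -81.4780 / 285.5143 = -0.285

-0.285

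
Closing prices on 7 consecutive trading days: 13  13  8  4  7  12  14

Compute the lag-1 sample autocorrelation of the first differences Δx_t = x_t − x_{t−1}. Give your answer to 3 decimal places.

0.420

First differences Δx: 0, -5, -4, 3, 5, 2
Mean of differences = 0.1667
Numerator Σ(Δx_t−Δx̄)(Δx_{t+1}−Δx̄) = 33.1389
Denominator Σ(Δx_t−Δx̄)² = 78.8333
r_1(Δx) = 33.1389 / 78.8333 = 0.420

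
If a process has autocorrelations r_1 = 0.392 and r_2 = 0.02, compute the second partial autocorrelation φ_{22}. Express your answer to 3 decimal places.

-0.158

φ_{22} = (r_2 − r_1²) / (1 − r_1²)
r_1² = (0.392)² = 0.153664
Numerator = 0.02 − 0.1537 = -0.1337; denominator = 1 − 0.1537 = 0.8463
φ_{22} = -0.1337 / 0.8463 = -0.158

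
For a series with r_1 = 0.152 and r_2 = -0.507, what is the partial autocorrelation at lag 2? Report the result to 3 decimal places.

φ_{22} = (r_2 − r_1²) / (1 − r_1²)
r_1² = (0.152)² = 0.023104
Numerator = -0.507 − 0.0231 = -0.5301; denominator = 1 − 0.0231 = 0.9769
φ_{22} = -0.5301 / 0.9769 = -0.543

-0.543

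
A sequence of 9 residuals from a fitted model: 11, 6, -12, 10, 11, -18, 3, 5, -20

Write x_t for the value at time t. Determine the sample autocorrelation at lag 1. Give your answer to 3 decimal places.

-0.275

Mean x̄ = (11 + 6 − 12 + 10 + 11 − 18 + 3 + 5 − 20)/9 = -0.4444
Numerator Σ_{t=1}^{8}(x_t−x̄)(x_{t+1}−x̄) = -350.9753
Denominator Σ(x_t−x̄)² = 1278.2222
r_1 = -350.9753 / 1278.2222 = -0.275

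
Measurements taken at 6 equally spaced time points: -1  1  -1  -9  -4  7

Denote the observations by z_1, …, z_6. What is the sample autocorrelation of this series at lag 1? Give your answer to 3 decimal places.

Mean z̄ = (-1 + 1 − 1 − 9 − 4 + 7)/6 = -1.1667
Deviations from mean: 0.1667, 2.1667, 0.1667, -7.8333, -2.8333, 8.1667
Σ(z_t−z̄)(z_{t+1}−z̄) = (0.3611) + (0.3611) + (-1.3056) + (22.1944) + (-23.1389) = -1.5278
Denominator Σ(z_t−z̄)² = 140.8333
r_1 = -1.5278 / 140.8333 = -0.011

-0.011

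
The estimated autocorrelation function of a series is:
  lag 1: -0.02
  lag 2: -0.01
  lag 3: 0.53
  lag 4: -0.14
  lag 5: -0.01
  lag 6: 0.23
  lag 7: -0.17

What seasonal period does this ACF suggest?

3

The largest autocorrelation is r_3 = 0.53, with a weaker echo at lag 6 (0.23); the remaining lags stay at or below -0.01.
The dominant spike at lag 3 indicates a seasonal period of 3.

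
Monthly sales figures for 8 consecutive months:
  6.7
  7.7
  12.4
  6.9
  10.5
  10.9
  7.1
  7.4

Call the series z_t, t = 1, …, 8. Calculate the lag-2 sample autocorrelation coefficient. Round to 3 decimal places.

-0.252

Mean z̄ = (6.7 + 7.7 + 12.4 + 6.9 + 10.5 + 10.9 + 7.1 + 7.4)/8 = 8.7000
Deviations from mean: -2.0000, -1.0000, 3.7000, -1.8000, 1.8000, 2.2000, -1.6000, -1.3000
Numerator Σ_{t=1}^{6}(z_t−z̄)(z_{t+2}−z̄) = -8.6400
Denominator Σ(z_t−z̄)² = 34.2600
r_2 = -8.6400 / 34.2600 = -0.252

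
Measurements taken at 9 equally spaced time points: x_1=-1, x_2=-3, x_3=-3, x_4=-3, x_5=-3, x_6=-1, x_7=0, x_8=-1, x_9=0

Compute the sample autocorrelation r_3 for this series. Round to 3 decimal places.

Mean x̄ = (-1 − 3 − 3 − 3 − 3 − 1 + 0 − 1 + 0)/9 = -1.6667
Numerator Σ_{t=1}^{6}(x_t−x̄)(x_{t+3}−x̄) = -2.0000
Denominator Σ(x_t−x̄)² = 14.0000
r_3 = -2.0000 / 14.0000 = -0.143

-0.143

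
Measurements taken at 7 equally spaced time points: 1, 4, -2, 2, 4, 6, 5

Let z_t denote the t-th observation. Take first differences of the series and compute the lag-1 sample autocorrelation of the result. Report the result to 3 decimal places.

First differences Δz: 3, -6, 4, 2, 2, -1
Mean of differences = 0.6667
Numerator Σ(Δz_t−Δz̄)(Δz_{t+1}−Δz̄) = -33.7778
Denominator Σ(Δz_t−Δz̄)² = 67.3333
r_1(Δz) = -33.7778 / 67.3333 = -0.502

-0.502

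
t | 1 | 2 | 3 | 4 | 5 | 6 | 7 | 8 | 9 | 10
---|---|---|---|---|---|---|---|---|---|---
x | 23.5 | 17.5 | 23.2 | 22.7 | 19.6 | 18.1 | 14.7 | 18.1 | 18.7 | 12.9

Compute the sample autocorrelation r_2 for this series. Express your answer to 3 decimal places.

0.159

Mean x̄ = (23.5 + 17.5 + 23.2 + 22.7 + 19.6 + 18.1 + 14.7 + 18.1 + 18.7 + 12.9)/10 = 18.9000
Numerator Σ_{t=1}^{8}(x_t−x̄)(x_{t+2}−x̄) = 17.7700
Denominator Σ(x_t−x̄)² = 111.5000
r_2 = 17.7700 / 111.5000 = 0.159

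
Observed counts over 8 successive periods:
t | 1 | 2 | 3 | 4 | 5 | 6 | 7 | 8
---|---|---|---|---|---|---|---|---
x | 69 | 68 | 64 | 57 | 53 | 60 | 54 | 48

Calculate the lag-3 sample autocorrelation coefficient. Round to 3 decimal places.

0.020

Mean x̄ = (69 + 68 + 64 + 57 + 53 + 60 + 54 + 48)/8 = 59.1250
Deviations from mean: 9.8750, 8.8750, 4.8750, -2.1250, -6.1250, 0.8750, -5.1250, -11.1250
Σ(x_t−x̄)(x_{t+3}−x̄) = (-20.9844) + (-54.3594) + (4.2656) + (10.8906) + (68.1406) = 7.9531
Denominator Σ(x_t−x̄)² = 392.8750
r_3 = 7.9531 / 392.8750 = 0.020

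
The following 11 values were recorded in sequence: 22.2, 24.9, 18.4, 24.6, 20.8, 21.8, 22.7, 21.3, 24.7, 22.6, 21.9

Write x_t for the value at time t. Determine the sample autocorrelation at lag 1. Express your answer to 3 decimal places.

-0.665

Mean x̄ = (22.2 + 24.9 + 18.4 + 24.6 + 20.8 + 21.8 + 22.7 + 21.3 + 24.7 + 22.6 + 21.9)/11 = 22.3545
Numerator Σ_{t=1}^{10}(x_t−x̄)(x_{t+1}−x̄) = -24.5330
Denominator Σ(x_t−x̄)² = 36.9073
r_1 = -24.5330 / 36.9073 = -0.665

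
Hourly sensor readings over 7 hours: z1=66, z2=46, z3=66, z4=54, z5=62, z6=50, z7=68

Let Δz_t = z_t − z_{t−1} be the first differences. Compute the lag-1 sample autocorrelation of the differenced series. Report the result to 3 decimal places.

-0.711

First differences Δz: -20, 20, -12, 8, -12, 18
Mean of differences = 0.3333
Numerator Σ(Δz_t−Δz̄)(Δz_{t+1}−Δz̄) = -1049.4444
Denominator Σ(Δz_t−Δz̄)² = 1475.3333
r_1(Δz) = -1049.4444 / 1475.3333 = -0.711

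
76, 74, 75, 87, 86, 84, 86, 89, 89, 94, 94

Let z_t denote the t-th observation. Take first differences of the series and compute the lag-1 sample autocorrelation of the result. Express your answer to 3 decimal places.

-0.233

First differences Δz: -2, 1, 12, -1, -2, 2, 3, 0, 5, 0
Mean of differences = 1.8000
Numerator Σ(Δz_t−Δz̄)(Δz_{t+1}−Δz̄) = -37.2400
Denominator Σ(Δz_t−Δz̄)² = 159.6000
r_1(Δz) = -37.2400 / 159.6000 = -0.233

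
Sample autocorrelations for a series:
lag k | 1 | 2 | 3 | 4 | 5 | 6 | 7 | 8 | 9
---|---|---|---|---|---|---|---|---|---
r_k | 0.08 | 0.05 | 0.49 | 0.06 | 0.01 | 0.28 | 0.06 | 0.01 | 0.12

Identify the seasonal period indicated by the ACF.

The largest autocorrelation is r_3 = 0.49, with a weaker echo at lag 6 (0.28); the remaining lags stay at or below 0.12.
The dominant spike at lag 3 indicates a seasonal period of 3.

3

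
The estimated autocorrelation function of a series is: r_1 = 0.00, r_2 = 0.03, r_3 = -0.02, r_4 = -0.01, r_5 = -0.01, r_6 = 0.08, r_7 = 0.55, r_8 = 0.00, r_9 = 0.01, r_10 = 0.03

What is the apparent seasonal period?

The largest autocorrelation is r_7 = 0.55; the remaining lags stay at or below 0.08.
The dominant spike at lag 7 indicates a seasonal period of 7.

7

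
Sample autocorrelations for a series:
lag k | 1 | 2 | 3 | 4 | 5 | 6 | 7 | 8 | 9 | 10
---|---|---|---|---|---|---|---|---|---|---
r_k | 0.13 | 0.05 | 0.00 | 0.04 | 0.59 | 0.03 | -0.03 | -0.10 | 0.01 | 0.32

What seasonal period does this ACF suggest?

5

The largest autocorrelation is r_5 = 0.59, with a weaker echo at lag 10 (0.32); the remaining lags stay at or below 0.13.
The dominant spike at lag 5 indicates a seasonal period of 5.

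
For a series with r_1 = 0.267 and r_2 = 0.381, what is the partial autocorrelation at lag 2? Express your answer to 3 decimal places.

0.333

φ_{22} = (r_2 − r_1²) / (1 − r_1²)
r_1² = (0.267)² = 0.071289
Numerator = 0.381 − 0.0713 = 0.3097; denominator = 1 − 0.0713 = 0.9287
φ_{22} = 0.3097 / 0.9287 = 0.333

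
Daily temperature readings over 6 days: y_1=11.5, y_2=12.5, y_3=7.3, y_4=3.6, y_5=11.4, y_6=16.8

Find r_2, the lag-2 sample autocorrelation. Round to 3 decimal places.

Mean ȳ = (11.5 + 12.5 + 7.3 + 3.6 + 11.4 + 16.8)/6 = 10.5167
Σ(y_t−ȳ)(y_{t+2}−ȳ) = (-3.1631) + (-13.7181) + (-2.8414) + (-43.4597) = -63.1822
Denominator Σ(y_t−ȳ)² = 103.3483
r_2 = -63.1822 / 103.3483 = -0.611

-0.611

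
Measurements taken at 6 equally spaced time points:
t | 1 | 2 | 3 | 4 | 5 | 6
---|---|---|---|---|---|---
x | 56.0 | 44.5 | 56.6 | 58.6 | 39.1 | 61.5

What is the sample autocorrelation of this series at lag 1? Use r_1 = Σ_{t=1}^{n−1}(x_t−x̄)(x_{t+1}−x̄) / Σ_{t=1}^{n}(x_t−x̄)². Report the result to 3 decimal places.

Mean x̄ = (56.0 + 44.5 + 56.6 + 58.6 + 39.1 + 61.5)/6 = 52.7167
Deviations from mean: 3.2833, -8.2167, 3.8833, 5.8833, -13.6167, 8.7833
Numerator Σ_{t=1}^{5}(x_t−x̄)(x_{t+1}−x̄) = -235.7503
Denominator Σ(x_t−x̄)² = 390.5483
r_1 = -235.7503 / 390.5483 = -0.604

-0.604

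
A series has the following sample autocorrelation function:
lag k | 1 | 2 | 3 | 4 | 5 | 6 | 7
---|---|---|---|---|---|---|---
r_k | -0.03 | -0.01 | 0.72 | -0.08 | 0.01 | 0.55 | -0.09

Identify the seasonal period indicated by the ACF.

3

The largest autocorrelation is r_3 = 0.72, with a weaker echo at lag 6 (0.55); the remaining lags stay at or below 0.01.
The dominant spike at lag 3 indicates a seasonal period of 3.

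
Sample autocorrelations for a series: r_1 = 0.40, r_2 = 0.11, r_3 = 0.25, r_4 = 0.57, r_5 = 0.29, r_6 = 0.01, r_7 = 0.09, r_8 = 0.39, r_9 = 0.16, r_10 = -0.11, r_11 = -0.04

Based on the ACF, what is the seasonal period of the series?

The largest autocorrelation is r_4 = 0.57; the remaining lags stay at or below 0.40. The elevated value at lag 1 (0.40), dropping to 0.11 at lag 2, reflects decaying short-term dependence rather than seasonality.
The dominant spike at lag 4 indicates a seasonal period of 4.

4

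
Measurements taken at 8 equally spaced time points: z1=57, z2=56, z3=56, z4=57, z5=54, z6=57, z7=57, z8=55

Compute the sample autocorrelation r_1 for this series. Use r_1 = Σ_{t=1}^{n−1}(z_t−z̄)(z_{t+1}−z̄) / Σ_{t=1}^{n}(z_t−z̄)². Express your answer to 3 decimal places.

Mean z̄ = (57 + 56 + 56 + 57 + 54 + 57 + 57 + 55)/8 = 56.1250
Deviations from mean: 0.8750, -0.1250, -0.1250, 0.8750, -2.1250, 0.8750, 0.8750, -1.1250
Numerator Σ_{t=1}^{7}(z_t−z̄)(z_{t+1}−z̄) = -4.1406
Denominator Σ(z_t−z̄)² = 8.8750
r_1 = -4.1406 / 8.8750 = -0.467

-0.467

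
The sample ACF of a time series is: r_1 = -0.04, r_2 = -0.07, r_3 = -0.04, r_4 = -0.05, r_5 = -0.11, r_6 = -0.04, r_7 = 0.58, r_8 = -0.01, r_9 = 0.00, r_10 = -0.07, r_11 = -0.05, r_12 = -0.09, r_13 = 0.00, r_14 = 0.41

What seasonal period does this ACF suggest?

7

The largest autocorrelation is r_7 = 0.58, with a weaker echo at lag 14 (0.41); the remaining lags stay at or below 0.00.
The dominant spike at lag 7 indicates a seasonal period of 7.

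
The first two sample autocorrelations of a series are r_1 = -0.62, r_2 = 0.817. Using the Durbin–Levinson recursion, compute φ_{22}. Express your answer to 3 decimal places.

φ_{22} = (r_2 − r_1²) / (1 − r_1²)
r_1² = (-0.62)² = 0.3844
Numerator = 0.817 − 0.3844 = 0.4326; denominator = 1 − 0.3844 = 0.6156
φ_{22} = 0.4326 / 0.6156 = 0.703

0.703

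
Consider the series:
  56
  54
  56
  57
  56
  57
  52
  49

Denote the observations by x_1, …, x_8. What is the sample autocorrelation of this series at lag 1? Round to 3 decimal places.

Mean x̄ = (56 + 54 + 56 + 57 + 56 + 57 + 52 + 49)/8 = 54.6250
Deviations from mean: 1.3750, -0.6250, 1.3750, 2.3750, 1.3750, 2.3750, -2.6250, -5.6250
Σ(x_t−x̄)(x_{t+1}−x̄) = (-0.8594) + (-0.8594) + (3.2656) + (3.2656) + (3.2656) + (-6.2344) + (14.7656) = 16.6094
Denominator Σ(x_t−x̄)² = 55.8750
r_1 = 16.6094 / 55.8750 = 0.297

0.297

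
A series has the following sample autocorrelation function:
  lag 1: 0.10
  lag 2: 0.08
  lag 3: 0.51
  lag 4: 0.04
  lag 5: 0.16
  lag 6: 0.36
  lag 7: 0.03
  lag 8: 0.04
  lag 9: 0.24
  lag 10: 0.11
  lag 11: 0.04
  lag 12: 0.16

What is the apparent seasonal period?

The largest autocorrelation is r_3 = 0.51, with weaker echoes at lags 6 (0.36) and 9 (0.24); the remaining lags stay at or below 0.16.
The dominant spike at lag 3 indicates a seasonal period of 3.

3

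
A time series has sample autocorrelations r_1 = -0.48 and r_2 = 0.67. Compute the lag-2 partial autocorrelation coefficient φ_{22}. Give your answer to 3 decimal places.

φ_{22} = (r_2 − r_1²) / (1 − r_1²)
r_1² = (-0.48)² = 0.2304
Numerator = 0.67 − 0.2304 = 0.4396; denominator = 1 − 0.2304 = 0.7696
φ_{22} = 0.4396 / 0.7696 = 0.571

0.571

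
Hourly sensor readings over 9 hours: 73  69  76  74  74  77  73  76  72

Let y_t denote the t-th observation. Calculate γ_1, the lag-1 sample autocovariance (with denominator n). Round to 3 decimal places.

-1.536

Mean ȳ = (73 + 69 + 76 + 74 + 74 + 77 + 73 + 76 + 72)/9 = 73.7778
Σ_{t=1}^{8}(y_t−ȳ)(y_{t+1}−ȳ) = -13.8272
γ_1 = -13.8272 / 9 = -1.536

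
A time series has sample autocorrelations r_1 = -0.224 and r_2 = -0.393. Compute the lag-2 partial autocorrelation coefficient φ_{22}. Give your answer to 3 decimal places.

-0.467

φ_{22} = (r_2 − r_1²) / (1 − r_1²)
r_1² = (-0.224)² = 0.050176
Numerator = -0.393 − 0.0502 = -0.4432; denominator = 1 − 0.0502 = 0.9498
φ_{22} = -0.4432 / 0.9498 = -0.467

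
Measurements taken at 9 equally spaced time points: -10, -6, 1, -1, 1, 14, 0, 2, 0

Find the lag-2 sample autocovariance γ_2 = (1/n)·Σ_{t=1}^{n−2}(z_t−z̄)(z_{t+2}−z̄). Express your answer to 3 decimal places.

Mean z̄ = (-10 − 6 + 1 − 1 + 1 + 14 + 0 + 2 + 0)/9 = 0.1111
Σ_{t=1}^{7}(z_t−z̄)(z_{t+2}−z̄) = 9.3086
γ_2 = 9.3086 / 9 = 1.034

1.034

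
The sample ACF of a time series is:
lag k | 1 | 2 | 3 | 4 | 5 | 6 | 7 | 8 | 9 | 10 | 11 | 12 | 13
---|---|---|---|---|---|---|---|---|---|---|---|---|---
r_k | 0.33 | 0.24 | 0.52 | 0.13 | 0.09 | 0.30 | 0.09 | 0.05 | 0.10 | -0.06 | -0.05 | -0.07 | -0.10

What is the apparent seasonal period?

3

The largest autocorrelation is r_3 = 0.52; the remaining lags stay at or below 0.33. The elevated value at lag 1 (0.33), dropping to 0.24 at lag 2, reflects decaying short-term dependence rather than seasonality.
The dominant spike at lag 3 indicates a seasonal period of 3.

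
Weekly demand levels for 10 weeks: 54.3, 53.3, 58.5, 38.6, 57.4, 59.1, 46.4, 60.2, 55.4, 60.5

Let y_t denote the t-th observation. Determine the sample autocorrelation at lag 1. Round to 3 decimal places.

-0.402

Mean ȳ = (54.3 + 53.3 + 58.5 + 38.6 + 57.4 + 59.1 + 46.4 + 60.2 + 55.4 + 60.5)/10 = 54.3700
Numerator Σ_{t=1}^{9}(y_t−ȳ)(y_{t+1}−ȳ) = -174.7699
Denominator Σ(y_t−ȳ)² = 434.6010
r_1 = -174.7699 / 434.6010 = -0.402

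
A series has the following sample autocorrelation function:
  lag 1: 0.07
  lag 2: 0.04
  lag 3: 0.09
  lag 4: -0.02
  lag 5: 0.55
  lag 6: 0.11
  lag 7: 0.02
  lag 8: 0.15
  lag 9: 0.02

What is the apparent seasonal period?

5

The largest autocorrelation is r_5 = 0.55; the remaining lags stay at or below 0.15.
The dominant spike at lag 5 indicates a seasonal period of 5.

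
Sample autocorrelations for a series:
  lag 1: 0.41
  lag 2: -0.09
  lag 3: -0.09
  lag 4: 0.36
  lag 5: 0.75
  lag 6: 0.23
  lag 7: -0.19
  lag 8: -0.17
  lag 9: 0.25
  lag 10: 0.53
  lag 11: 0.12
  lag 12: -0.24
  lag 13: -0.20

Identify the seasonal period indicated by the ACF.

5

The largest autocorrelation is r_5 = 0.75, with a weaker echo at lag 10 (0.53); the remaining lags stay at or below 0.41.
The dominant spike at lag 5 indicates a seasonal period of 5.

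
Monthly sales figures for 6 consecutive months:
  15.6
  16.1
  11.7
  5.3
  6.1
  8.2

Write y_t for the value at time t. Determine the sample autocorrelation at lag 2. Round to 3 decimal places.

-0.148

Mean ȳ = (15.6 + 16.1 + 11.7 + 5.3 + 6.1 + 8.2)/6 = 10.5000
Σ(y_t−ȳ)(y_{t+2}−ȳ) = (6.1200) + (-29.1200) + (-5.2800) + (11.9600) = -16.3200
Denominator Σ(y_t−ȳ)² = 110.5000
r_2 = -16.3200 / 110.5000 = -0.148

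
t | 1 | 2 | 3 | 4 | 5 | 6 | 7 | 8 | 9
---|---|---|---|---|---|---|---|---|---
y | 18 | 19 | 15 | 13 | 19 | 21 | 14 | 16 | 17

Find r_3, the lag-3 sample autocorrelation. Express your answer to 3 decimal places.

0.040

Mean ȳ = (18 + 19 + 15 + 13 + 19 + 21 + 14 + 16 + 17)/9 = 16.8889
Numerator Σ_{t=1}^{6}(y_t−ȳ)(y_{t+3}−ȳ) = 2.1852
Denominator Σ(y_t−ȳ)² = 54.8889
r_3 = 2.1852 / 54.8889 = 0.040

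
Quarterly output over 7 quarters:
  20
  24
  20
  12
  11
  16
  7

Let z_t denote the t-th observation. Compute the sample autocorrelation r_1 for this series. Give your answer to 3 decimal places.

Mean z̄ = (20 + 24 + 20 + 12 + 11 + 16 + 7)/7 = 15.7143
Numerator Σ_{t=1}^{6}(z_t−z̄)(z_{t+1}−z̄) = 68.7755
Denominator Σ(z_t−z̄)² = 217.4286
r_1 = 68.7755 / 217.4286 = 0.316

0.316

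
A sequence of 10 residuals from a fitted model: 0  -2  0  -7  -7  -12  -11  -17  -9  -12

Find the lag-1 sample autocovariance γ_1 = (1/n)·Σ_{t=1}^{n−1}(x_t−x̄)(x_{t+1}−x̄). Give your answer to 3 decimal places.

Mean x̄ = (0 − 2 + 0 − 7 − 7 − 12 − 11 − 17 − 9 − 12)/10 = -7.7000
Σ_{t=1}^{9}(x_t−x̄)(x_{t+1}−x̄) = 153.2100
γ_1 = 153.2100 / 10 = 15.321

15.321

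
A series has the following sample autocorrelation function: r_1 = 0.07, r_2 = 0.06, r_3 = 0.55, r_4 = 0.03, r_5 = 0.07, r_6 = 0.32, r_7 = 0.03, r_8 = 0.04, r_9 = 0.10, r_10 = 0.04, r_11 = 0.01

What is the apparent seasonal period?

3

The largest autocorrelation is r_3 = 0.55, with a weaker echo at lag 6 (0.32); the remaining lags stay at or below 0.10.
The dominant spike at lag 3 indicates a seasonal period of 3.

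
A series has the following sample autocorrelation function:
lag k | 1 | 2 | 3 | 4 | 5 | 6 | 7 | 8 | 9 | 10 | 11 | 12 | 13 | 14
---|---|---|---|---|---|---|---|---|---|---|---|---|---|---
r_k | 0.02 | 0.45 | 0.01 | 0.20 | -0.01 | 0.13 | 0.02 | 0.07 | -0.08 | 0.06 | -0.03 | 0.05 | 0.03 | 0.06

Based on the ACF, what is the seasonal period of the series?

The largest autocorrelation is r_2 = 0.45, with a weaker echo at lag 4 (0.20); the remaining lags stay at or below 0.13.
The dominant spike at lag 2 indicates a seasonal period of 2.

2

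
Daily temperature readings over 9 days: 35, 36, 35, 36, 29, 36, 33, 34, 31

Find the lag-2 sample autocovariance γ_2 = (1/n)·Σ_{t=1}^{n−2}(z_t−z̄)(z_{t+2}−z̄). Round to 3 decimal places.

Mean z̄ = (35 + 36 + 35 + 36 + 29 + 36 + 33 + 34 + 31)/9 = 33.8889
Σ_{t=1}^{7}(z_t−z̄)(z_{t+2}−z̄) = 11.8642
γ_2 = 11.8642 / 9 = 1.318

1.318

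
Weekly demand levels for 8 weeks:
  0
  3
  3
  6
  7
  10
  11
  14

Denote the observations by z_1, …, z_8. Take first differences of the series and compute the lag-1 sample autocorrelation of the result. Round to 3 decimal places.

First differences Δz: 3, 0, 3, 1, 3, 1, 3
Mean of differences = 2.0000
Numerator Σ(Δz_t−Δz̄)(Δz_{t+1}−Δz̄) = -8.0000
Denominator Σ(Δz_t−Δz̄)² = 10.0000
r_1(Δz) = -8.0000 / 10.0000 = -0.800

-0.800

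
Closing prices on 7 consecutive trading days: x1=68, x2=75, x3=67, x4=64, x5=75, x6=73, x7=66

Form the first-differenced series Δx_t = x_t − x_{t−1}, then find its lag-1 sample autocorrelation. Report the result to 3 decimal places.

First differences Δx: 7, -8, -3, 11, -2, -7
Mean of differences = -0.3333
Numerator Σ(Δx_t−Δx̄)(Δx_{t+1}−Δx̄) = -73.7778
Denominator Σ(Δx_t−Δx̄)² = 295.3333
r_1(Δx) = -73.7778 / 295.3333 = -0.250

-0.250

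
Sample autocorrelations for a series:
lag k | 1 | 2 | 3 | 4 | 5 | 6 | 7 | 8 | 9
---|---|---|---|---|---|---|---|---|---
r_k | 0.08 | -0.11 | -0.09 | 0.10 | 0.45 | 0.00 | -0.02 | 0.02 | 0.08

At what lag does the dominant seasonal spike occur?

The largest autocorrelation is r_5 = 0.45; the remaining lags stay at or below 0.10.
The dominant spike at lag 5 indicates a seasonal period of 5.

5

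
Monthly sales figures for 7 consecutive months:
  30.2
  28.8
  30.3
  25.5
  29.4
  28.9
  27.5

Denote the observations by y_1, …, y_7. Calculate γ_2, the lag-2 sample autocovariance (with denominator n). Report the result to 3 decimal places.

Mean ȳ = (30.2 + 28.8 + 30.3 + 25.5 + 29.4 + 28.9 + 27.5)/7 = 28.6571
Σ_{t=1}^{5}(y_t−ȳ)(y_{t+2}−ȳ) = 1.6778
γ_2 = 1.6778 / 7 = 0.240

0.240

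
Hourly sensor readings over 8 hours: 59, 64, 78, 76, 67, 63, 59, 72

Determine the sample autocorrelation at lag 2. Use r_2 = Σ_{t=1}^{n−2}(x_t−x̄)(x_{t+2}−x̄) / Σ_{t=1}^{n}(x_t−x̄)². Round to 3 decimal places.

-0.461

Mean x̄ = (59 + 64 + 78 + 76 + 67 + 63 + 59 + 72)/8 = 67.2500
Deviations from mean: -8.2500, -3.2500, 10.7500, 8.7500, -0.2500, -4.2500, -8.2500, 4.7500
Numerator Σ_{t=1}^{6}(x_t−x̄)(x_{t+2}−x̄) = -175.1250
Denominator Σ(x_t−x̄)² = 379.5000
r_2 = -175.1250 / 379.5000 = -0.461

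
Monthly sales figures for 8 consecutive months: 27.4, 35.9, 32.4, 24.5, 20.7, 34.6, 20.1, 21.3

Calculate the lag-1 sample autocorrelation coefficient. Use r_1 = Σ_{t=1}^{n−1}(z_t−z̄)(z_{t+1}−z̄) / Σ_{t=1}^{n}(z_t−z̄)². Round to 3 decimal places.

-0.027

Mean z̄ = (27.4 + 35.9 + 32.4 + 24.5 + 20.7 + 34.6 + 20.1 + 21.3)/8 = 27.1125
Deviations from mean: 0.2875, 8.7875, 5.2875, -2.6125, -6.4125, 7.4875, -7.0125, -5.8125
Numerator Σ_{t=1}^{7}(z_t−z̄)(z_{t+1}−z̄) = -7.8302
Denominator Σ(z_t−z̄)² = 292.2288
r_1 = -7.8302 / 292.2288 = -0.027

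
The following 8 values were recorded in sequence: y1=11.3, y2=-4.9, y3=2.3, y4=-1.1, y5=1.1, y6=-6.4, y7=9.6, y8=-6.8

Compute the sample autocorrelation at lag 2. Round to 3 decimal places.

Mean ȳ = (11.3 − 4.9 + 2.3 − 1.1 + 1.1 − 6.4 + 9.6 − 6.8)/8 = 0.6375
Σ(y_t−ȳ)(y_{t+2}−ȳ) = (17.7264) + (9.6214) + (0.7689) + (12.2277) + (4.1452) + (52.3414) = 96.8309
Denominator Σ(y_t−ȳ)² = 335.5188
r_2 = 96.8309 / 335.5188 = 0.289

0.289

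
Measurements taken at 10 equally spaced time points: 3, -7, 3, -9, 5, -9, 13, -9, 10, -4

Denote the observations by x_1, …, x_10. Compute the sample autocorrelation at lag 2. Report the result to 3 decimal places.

Mean x̄ = (3 − 7 + 3 − 9 + 5 − 9 + 13 − 9 + 10 − 4)/10 = -0.4000
Numerator Σ_{t=1}^{8}(x_t−x̄)(x_{t+2}−x̄) = 477.2800
Denominator Σ(x_t−x̄)² = 618.4000
r_2 = 477.2800 / 618.4000 = 0.772

0.772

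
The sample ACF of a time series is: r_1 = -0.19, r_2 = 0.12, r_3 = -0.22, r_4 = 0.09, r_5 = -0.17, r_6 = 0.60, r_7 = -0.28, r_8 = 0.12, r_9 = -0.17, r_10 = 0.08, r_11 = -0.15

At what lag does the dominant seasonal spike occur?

The largest autocorrelation is r_6 = 0.60; the remaining lags stay at or below 0.12.
The dominant spike at lag 6 indicates a seasonal period of 6.

6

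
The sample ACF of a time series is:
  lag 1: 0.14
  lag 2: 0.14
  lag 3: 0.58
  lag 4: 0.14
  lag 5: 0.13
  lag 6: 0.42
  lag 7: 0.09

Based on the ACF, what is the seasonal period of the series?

The largest autocorrelation is r_3 = 0.58, with a weaker echo at lag 6 (0.42); the remaining lags stay at or below 0.14.
The dominant spike at lag 3 indicates a seasonal period of 3.

3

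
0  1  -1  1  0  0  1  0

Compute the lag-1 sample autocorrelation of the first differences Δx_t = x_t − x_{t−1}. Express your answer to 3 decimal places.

First differences Δx: 1, -2, 2, -1, 0, 1, -1
Mean of differences = 0.0000
Numerator Σ(Δx_t−Δx̄)(Δx_{t+1}−Δx̄) = -9.0000
Denominator Σ(Δx_t−Δx̄)² = 12.0000
r_1(Δx) = -9.0000 / 12.0000 = -0.750

-0.750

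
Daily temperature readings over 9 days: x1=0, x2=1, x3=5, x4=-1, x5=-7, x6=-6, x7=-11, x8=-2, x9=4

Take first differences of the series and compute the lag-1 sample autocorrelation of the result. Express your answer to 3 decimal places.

0.066

First differences Δx: 1, 4, -6, -6, 1, -5, 9, 6
Mean of differences = 0.5000
Numerator Σ(Δx_t−Δx̄)(Δx_{t+1}−Δx̄) = 15.2500
Denominator Σ(Δx_t−Δx̄)² = 230.0000
r_1(Δx) = 15.2500 / 230.0000 = 0.066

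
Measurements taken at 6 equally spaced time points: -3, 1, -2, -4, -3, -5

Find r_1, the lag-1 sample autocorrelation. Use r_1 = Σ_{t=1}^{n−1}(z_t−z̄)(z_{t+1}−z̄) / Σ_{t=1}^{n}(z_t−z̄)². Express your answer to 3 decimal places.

0.073

Mean z̄ = (-3 + 1 − 2 − 4 − 3 − 5)/6 = -2.6667
Deviations from mean: -0.3333, 3.6667, 0.6667, -1.3333, -0.3333, -2.3333
Σ(z_t−z̄)(z_{t+1}−z̄) = (-1.2222) + (2.4444) + (-0.8889) + (0.4444) + (0.7778) = 1.5556
Denominator Σ(z_t−z̄)² = 21.3333
r_1 = 1.5556 / 21.3333 = 0.073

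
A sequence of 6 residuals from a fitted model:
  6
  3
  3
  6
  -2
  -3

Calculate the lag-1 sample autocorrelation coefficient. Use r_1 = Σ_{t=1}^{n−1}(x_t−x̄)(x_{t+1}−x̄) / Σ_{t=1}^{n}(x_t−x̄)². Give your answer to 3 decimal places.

0.169

Mean x̄ = (6 + 3 + 3 + 6 − 2 − 3)/6 = 2.1667
Deviations from mean: 3.8333, 0.8333, 0.8333, 3.8333, -4.1667, -5.1667
Numerator Σ_{t=1}^{5}(x_t−x̄)(x_{t+1}−x̄) = 12.6389
Denominator Σ(x_t−x̄)² = 74.8333
r_1 = 12.6389 / 74.8333 = 0.169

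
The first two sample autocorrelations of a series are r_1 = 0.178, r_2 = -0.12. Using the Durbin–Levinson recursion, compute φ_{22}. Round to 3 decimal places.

φ_{22} = (r_2 − r_1²) / (1 − r_1²)
r_1² = (0.178)² = 0.031684
Numerator = -0.12 − 0.0317 = -0.1517; denominator = 1 − 0.0317 = 0.9683
φ_{22} = -0.1517 / 0.9683 = -0.157

-0.157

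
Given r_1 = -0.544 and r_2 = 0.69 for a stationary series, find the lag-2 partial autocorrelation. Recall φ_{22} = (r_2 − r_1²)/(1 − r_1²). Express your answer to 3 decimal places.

φ_{22} = (r_2 − r_1²) / (1 − r_1²)
r_1² = (-0.544)² = 0.295936
Numerator = 0.69 − 0.2959 = 0.3941; denominator = 1 − 0.2959 = 0.7041
φ_{22} = 0.3941 / 0.7041 = 0.560

0.560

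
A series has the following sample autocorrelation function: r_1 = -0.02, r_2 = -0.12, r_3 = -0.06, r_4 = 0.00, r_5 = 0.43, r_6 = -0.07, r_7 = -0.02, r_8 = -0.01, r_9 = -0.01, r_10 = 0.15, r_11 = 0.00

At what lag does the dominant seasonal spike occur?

5

The largest autocorrelation is r_5 = 0.43, with a weaker echo at lag 10 (0.15); the remaining lags stay at or below 0.00.
The dominant spike at lag 5 indicates a seasonal period of 5.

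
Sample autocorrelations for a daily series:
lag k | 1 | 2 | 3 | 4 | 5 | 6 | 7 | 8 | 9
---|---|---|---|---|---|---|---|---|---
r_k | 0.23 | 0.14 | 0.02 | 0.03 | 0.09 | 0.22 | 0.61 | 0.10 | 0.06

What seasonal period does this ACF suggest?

The largest autocorrelation is r_7 = 0.61; the remaining lags stay at or below 0.23. The elevated value at lag 1 (0.23), dropping to 0.14 at lag 2, reflects decaying short-term dependence rather than seasonality.
The dominant spike at lag 7 indicates a seasonal period of 7.

7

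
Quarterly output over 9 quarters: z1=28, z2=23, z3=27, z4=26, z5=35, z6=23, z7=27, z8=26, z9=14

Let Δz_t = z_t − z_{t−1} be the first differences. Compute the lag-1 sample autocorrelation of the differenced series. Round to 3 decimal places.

-0.443

First differences Δz: -5, 4, -1, 9, -12, 4, -1, -12
Mean of differences = -1.7500
Numerator Σ(Δz_t−Δz̄)(Δz_{t+1}−Δz̄) = -178.8125
Denominator Σ(Δz_t−Δz̄)² = 403.5000
r_1(Δz) = -178.8125 / 403.5000 = -0.443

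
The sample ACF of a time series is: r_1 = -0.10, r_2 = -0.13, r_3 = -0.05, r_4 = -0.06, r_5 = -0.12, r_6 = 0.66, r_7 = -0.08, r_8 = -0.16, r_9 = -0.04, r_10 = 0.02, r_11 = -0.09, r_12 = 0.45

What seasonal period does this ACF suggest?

6

The largest autocorrelation is r_6 = 0.66, with a weaker echo at lag 12 (0.45); the remaining lags stay at or below 0.02.
The dominant spike at lag 6 indicates a seasonal period of 6.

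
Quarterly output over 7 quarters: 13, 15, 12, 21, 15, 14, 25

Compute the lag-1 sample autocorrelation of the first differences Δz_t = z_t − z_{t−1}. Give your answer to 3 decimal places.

First differences Δz: 2, -3, 9, -6, -1, 11
Mean of differences = 2.0000
Numerator Σ(Δz_t−Δz̄)(Δz_{t+1}−Δz̄) = -94.0000
Denominator Σ(Δz_t−Δz̄)² = 228.0000
r_1(Δz) = -94.0000 / 228.0000 = -0.412

-0.412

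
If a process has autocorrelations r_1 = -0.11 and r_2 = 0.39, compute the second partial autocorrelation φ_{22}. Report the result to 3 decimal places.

φ_{22} = (r_2 − r_1²) / (1 − r_1²)
r_1² = (-0.11)² = 0.0121
Numerator = 0.39 − 0.0121 = 0.3779; denominator = 1 − 0.0121 = 0.9879
φ_{22} = 0.3779 / 0.9879 = 0.383

0.383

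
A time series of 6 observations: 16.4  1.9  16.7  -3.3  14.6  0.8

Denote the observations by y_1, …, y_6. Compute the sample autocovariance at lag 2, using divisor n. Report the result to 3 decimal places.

Mean ȳ = (16.4 + 1.9 + 16.7 − 3.3 + 14.6 + 0.8)/6 = 7.8500
Deviations: 8.5500, -5.9500, 8.8500, -11.1500, 6.7500, -7.0500
Σ_{t=1}^{4}(y_t−ȳ)(y_{t+2}−ȳ) = 280.3550
γ_2 = 280.3550 / 6 = 46.726

46.726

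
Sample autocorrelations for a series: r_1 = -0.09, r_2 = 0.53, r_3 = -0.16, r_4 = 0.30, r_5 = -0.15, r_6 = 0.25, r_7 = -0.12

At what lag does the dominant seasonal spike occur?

The largest autocorrelation is r_2 = 0.53, with weaker echoes at lags 4 (0.30) and 6 (0.25); the remaining lags stay at or below -0.09.
The dominant spike at lag 2 indicates a seasonal period of 2.

2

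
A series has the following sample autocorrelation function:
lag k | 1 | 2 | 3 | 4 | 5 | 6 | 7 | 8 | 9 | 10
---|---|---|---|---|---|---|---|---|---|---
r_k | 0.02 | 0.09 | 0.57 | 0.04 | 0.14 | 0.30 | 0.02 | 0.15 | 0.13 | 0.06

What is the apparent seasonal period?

The largest autocorrelation is r_3 = 0.57, with a weaker echo at lag 6 (0.30); the remaining lags stay at or below 0.15.
The dominant spike at lag 3 indicates a seasonal period of 3.

3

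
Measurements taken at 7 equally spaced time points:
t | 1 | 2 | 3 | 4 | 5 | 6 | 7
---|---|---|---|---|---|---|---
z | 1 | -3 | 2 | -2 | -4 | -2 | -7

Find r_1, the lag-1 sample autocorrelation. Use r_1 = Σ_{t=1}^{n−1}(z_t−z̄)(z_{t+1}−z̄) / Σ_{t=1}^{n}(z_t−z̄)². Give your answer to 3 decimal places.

Mean z̄ = (1 − 3 + 2 − 2 − 4 − 2 − 7)/7 = -2.1429
Numerator Σ_{t=1}^{6}(z_t−z̄)(z_{t+1}−z̄) = -6.8776
Denominator Σ(z_t−z̄)² = 54.8571
r_1 = -6.8776 / 54.8571 = -0.125

-0.125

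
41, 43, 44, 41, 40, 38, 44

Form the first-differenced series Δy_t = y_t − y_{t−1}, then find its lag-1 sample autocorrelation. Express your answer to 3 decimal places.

-0.107

First differences Δy: 2, 1, -3, -1, -2, 6
Mean of differences = 0.5000
Numerator Σ(Δy_t−Δȳ)(Δy_{t+1}−Δȳ) = -5.7500
Denominator Σ(Δy_t−Δȳ)² = 53.5000
r_1(Δy) = -5.7500 / 53.5000 = -0.107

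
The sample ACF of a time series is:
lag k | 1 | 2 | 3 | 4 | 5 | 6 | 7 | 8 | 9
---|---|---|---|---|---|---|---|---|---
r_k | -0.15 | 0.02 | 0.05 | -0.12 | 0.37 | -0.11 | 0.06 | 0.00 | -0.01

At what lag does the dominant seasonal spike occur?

The largest autocorrelation is r_5 = 0.37; the remaining lags stay at or below 0.06.
The dominant spike at lag 5 indicates a seasonal period of 5.

5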